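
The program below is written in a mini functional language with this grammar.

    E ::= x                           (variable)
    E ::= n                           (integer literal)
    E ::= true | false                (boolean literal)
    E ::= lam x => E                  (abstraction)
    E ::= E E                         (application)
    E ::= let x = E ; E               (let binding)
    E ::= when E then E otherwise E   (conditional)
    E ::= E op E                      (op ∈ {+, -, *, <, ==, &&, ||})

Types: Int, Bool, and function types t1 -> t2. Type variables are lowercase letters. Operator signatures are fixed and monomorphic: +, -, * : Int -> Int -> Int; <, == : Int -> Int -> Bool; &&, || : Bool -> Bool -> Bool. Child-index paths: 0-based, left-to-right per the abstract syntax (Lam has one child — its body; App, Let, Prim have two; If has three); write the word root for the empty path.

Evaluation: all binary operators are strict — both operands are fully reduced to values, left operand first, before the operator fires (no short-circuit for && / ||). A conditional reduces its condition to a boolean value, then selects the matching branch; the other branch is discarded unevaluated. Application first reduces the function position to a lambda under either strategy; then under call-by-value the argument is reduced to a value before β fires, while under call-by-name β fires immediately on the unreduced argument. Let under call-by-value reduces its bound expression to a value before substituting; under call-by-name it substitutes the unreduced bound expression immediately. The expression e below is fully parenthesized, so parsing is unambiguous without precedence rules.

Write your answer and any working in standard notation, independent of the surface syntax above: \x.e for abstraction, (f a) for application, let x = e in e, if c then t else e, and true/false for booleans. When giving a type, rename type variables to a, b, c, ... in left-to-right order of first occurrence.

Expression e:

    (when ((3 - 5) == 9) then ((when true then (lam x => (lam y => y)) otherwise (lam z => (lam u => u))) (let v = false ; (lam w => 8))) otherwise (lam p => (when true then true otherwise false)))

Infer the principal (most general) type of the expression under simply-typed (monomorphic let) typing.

Derivation:
  unify Int ~ Int
  unify Int ~ Int
  unify Int ~ Int
  unify Int ~ Int
  unify Bool ~ Bool
  unify Bool ~ Bool
y : b
\y._ : b -> b
\x._ : a -> b -> b
u : d
\u._ : d -> d
\z._ : c -> d -> d
  unify a -> b -> b ~ c -> d -> d
  unify a ~ c
  unify b -> b ~ d -> d
  unify b ~ d
  unify d ~ d
let v : Bool
\w._ : e -> Int
  unify c -> d -> d ~ (e -> Int) -> f
  unify c ~ e -> Int
  unify d -> d ~ f
_ _ : d -> d
  unify Bool ~ Bool
  unify Bool ~ Bool
\p._ : g -> Bool
  unify d -> d ~ g -> Bool
  unify d ~ g
  unify g ~ Bool

Answer: Bool -> Bool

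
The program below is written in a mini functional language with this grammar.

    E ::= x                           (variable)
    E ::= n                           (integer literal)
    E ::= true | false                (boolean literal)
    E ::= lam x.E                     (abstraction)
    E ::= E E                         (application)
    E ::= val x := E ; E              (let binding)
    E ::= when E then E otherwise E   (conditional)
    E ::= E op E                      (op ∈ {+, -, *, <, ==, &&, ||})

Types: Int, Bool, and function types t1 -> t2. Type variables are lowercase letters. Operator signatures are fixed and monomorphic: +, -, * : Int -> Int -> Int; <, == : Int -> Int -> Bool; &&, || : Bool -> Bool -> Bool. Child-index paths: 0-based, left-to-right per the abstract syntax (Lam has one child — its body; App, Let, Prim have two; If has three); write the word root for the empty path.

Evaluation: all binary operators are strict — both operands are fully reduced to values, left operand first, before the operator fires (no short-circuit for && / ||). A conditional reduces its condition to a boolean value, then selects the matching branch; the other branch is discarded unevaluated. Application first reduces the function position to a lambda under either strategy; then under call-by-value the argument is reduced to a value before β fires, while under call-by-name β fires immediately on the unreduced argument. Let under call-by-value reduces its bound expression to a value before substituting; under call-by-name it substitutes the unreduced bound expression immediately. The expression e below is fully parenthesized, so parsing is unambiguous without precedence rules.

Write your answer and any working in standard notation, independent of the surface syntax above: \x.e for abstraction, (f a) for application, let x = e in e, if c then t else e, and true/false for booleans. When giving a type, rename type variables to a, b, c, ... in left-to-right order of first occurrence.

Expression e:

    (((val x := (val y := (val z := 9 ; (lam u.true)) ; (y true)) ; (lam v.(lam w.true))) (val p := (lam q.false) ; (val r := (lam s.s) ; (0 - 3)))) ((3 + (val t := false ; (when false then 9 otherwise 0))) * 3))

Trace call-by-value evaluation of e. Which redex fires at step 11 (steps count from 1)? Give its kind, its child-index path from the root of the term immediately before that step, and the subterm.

Answer: delta at 1.0 : (3 + 0)

Derivation:
step 0: (((let x = (let y = (let z = 9 in (\u.true)) in (y true)) in (\v.(\w.true))) (let p = (\q.false) in (let r = (\s.s) in (0 - 3)))) ((3 + (let t = false in (if false then 9 else 0))) * 3))
step 1: [let@0.0.0.0] (((let x = (let y = (\u.true) in (y true)) in (\v.(\w.true))) (let p = (\q.false) in (let r = (\s.s) in (0 - 3)))) ((3 + (let t = false in (if false then 9 else 0))) * 3))
step 2: [let@0.0.0] (((let x = ((\u.true) true) in (\v.(\w.true))) (let p = (\q.false) in (let r = (\s.s) in (0 - 3)))) ((3 + (let t = false in (if false then 9 else 0))) * 3))
step 3: [beta@0.0.0] (((let x = true in (\v.(\w.true))) (let p = (\q.false) in (let r = (\s.s) in (0 - 3)))) ((3 + (let t = false in (if false then 9 else 0))) * 3))
step 4: [let@0.0] (((\v.(\w.true)) (let p = (\q.false) in (let r = (\s.s) in (0 - 3)))) ((3 + (let t = false in (if false then 9 else 0))) * 3))
step 5: [let@0.1] (((\v.(\w.true)) (let r = (\s.s) in (0 - 3))) ((3 + (let t = false in (if false then 9 else 0))) * 3))
step 6: [let@0.1] (((\v.(\w.true)) (0 - 3)) ((3 + (let t = false in (if false then 9 else 0))) * 3))
step 7: [delta@0.1] (((\v.(\w.true)) -3) ((3 + (let t = false in (if false then 9 else 0))) * 3))
step 8: [beta@0] ((\w.true) ((3 + (let t = false in (if false then 9 else 0))) * 3))
step 9: [let@1.0.1] ((\w.true) ((3 + (if false then 9 else 0)) * 3))
step 10: [if@1.0.1] ((\w.true) ((3 + 0) * 3))
step 11: [delta@1.0] ((\w.true) (3 * 3))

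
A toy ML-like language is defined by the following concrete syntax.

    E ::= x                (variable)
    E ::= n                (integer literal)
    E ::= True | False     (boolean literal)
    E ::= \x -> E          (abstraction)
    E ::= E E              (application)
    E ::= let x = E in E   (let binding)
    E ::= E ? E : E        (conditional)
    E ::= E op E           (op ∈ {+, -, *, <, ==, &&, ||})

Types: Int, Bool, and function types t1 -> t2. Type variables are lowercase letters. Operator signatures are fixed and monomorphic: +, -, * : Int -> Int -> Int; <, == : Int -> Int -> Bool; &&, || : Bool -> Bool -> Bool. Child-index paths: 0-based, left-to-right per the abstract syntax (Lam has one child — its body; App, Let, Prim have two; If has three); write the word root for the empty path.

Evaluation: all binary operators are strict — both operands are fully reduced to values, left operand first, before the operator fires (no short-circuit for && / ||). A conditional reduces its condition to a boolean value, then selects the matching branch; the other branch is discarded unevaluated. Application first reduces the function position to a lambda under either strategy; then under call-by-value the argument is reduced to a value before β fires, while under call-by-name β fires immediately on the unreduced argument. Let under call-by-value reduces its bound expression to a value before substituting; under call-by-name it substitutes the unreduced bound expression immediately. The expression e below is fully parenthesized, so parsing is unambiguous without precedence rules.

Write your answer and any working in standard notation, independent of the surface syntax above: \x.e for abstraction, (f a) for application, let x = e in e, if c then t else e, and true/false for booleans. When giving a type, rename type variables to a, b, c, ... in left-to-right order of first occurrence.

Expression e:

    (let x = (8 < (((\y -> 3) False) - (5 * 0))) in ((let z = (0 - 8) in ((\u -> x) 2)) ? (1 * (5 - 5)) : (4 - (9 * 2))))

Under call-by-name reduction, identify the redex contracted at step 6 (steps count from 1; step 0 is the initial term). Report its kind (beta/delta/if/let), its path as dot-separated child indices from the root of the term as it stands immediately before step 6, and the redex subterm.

Answer: delta at 0.1 : (3 - 0)

Trace:
step 0: (let x = (8 < (((\y.3) false) - (5 * 0))) in (if (let z = (0 - 8) in ((\u.x) 2)) then (1 * (5 - 5)) else (4 - (9 * 2))))
step 1: [let@root] (if (let z = (0 - 8) in ((\u.(8 < (((\y.3) false) - (5 * 0)))) 2)) then (1 * (5 - 5)) else (4 - (9 * 2)))
step 2: [let@0] (if ((\u.(8 < (((\y.3) false) - (5 * 0)))) 2) then (1 * (5 - 5)) else (4 - (9 * 2)))
step 3: [beta@0] (if (8 < (((\y.3) false) - (5 * 0))) then (1 * (5 - 5)) else (4 - (9 * 2)))
step 4: [beta@0.1.0] (if (8 < (3 - (5 * 0))) then (1 * (5 - 5)) else (4 - (9 * 2)))
step 5: [delta@0.1.1] (if (8 < (3 - 0)) then (1 * (5 - 5)) else (4 - (9 * 2)))
step 6: [delta@0.1] (if (8 < 3) then (1 * (5 - 5)) else (4 - (9 * 2)))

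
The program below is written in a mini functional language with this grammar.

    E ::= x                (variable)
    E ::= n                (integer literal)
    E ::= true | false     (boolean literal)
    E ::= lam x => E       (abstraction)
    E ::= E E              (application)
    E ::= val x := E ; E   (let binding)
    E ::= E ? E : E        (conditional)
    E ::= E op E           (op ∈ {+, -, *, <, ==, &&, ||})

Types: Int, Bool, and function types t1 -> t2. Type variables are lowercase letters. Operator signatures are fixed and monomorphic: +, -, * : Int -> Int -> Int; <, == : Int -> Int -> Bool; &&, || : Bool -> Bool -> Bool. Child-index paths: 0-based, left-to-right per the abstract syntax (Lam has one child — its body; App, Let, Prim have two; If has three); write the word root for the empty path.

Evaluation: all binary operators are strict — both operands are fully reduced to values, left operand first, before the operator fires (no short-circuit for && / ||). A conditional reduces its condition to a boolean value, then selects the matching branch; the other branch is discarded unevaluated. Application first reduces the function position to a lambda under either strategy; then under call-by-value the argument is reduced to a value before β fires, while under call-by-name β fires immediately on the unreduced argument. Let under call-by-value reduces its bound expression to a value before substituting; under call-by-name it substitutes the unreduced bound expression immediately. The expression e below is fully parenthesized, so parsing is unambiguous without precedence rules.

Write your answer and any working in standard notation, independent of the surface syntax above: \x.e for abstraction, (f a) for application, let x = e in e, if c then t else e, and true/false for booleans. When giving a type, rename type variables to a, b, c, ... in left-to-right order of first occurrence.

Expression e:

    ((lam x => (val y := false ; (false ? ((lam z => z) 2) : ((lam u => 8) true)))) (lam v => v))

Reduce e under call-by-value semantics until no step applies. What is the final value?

Answer: 8

Derivation:
step 0: ((\x.(let y = false in (if false then ((\z.z) 2) else ((\u.8) true)))) (\v.v))
step 1: [beta@root] (let y = false in (if false then ((\z.z) 2) else ((\u.8) true)))
step 2: [let@root] (if false then ((\z.z) 2) else ((\u.8) true))
step 3: [if@root] ((\u.8) true)
step 4: [beta@root] 8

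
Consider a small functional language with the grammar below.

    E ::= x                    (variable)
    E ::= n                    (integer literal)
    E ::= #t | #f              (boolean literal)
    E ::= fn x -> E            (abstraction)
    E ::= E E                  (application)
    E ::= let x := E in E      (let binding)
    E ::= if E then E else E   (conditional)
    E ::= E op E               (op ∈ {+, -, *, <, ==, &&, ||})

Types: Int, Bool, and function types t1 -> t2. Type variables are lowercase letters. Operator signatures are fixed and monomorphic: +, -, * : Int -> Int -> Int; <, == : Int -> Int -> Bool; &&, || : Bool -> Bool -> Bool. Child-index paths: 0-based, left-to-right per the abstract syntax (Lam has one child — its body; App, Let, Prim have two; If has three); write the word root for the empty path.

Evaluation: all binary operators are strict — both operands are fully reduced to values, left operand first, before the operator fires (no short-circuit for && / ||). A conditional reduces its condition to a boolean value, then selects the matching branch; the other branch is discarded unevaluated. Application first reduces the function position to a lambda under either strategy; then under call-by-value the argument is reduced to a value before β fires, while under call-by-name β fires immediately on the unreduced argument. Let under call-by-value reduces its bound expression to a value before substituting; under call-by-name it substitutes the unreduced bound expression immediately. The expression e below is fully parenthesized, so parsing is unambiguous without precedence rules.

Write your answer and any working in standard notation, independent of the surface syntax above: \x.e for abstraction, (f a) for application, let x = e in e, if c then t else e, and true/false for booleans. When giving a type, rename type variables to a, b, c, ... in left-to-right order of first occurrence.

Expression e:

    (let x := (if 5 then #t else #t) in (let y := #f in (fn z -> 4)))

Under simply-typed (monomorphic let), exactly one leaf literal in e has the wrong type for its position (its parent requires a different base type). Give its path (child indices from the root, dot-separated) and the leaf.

Answer: 0.0 : 5

Derivation:
  unify Int ~ Bool
  FAIL: mismatch Int ~ Bool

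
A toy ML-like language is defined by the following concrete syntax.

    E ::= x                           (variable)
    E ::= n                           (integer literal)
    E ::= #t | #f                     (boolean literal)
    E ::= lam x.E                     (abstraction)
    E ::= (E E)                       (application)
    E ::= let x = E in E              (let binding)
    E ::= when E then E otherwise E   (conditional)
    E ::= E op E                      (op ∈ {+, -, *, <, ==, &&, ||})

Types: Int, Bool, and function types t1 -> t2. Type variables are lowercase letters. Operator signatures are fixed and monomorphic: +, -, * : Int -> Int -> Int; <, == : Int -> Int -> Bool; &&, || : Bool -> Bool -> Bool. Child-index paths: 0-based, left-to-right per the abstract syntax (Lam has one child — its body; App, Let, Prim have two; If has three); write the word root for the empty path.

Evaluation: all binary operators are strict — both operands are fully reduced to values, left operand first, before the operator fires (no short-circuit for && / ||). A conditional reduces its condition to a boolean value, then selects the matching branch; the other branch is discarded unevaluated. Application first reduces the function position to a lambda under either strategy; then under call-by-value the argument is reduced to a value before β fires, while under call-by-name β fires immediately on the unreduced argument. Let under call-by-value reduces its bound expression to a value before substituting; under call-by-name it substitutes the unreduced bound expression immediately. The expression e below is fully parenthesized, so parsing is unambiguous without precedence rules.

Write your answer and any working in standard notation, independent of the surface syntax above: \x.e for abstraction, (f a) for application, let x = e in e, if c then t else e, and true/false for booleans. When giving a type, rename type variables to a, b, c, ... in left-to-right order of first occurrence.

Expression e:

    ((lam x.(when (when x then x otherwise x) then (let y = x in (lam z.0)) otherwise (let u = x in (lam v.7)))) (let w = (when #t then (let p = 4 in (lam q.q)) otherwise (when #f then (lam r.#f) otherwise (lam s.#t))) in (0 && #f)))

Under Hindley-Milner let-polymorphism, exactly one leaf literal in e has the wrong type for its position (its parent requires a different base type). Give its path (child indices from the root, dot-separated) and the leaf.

Working:
x : a
  unify a ~ Bool
x : Bool
x : Bool
  unify Bool ~ Bool
  unify Bool ~ Bool
x : Bool
let y : Bool
\z._ : b -> Int
x : Bool
let u : Bool
\v._ : c -> Int
  unify b -> Int ~ c -> Int
  unify b ~ c
  unify Int ~ Int
\x._ : Bool -> c -> Int
  unify Bool ~ Bool
let p : Int
q : d
\q._ : d -> d
  unify Bool ~ Bool
\r._ : e -> Bool
\s._ : f -> Bool
  unify e -> Bool ~ f -> Bool
  unify e ~ f
  unify Bool ~ Bool
  unify d -> d ~ f -> Bool
  unify d ~ f
  unify f ~ Bool
let w : Bool -> Bool
  unify Int ~ Bool
  FAIL: mismatch Int ~ Bool

Answer: 1.1.0 : 0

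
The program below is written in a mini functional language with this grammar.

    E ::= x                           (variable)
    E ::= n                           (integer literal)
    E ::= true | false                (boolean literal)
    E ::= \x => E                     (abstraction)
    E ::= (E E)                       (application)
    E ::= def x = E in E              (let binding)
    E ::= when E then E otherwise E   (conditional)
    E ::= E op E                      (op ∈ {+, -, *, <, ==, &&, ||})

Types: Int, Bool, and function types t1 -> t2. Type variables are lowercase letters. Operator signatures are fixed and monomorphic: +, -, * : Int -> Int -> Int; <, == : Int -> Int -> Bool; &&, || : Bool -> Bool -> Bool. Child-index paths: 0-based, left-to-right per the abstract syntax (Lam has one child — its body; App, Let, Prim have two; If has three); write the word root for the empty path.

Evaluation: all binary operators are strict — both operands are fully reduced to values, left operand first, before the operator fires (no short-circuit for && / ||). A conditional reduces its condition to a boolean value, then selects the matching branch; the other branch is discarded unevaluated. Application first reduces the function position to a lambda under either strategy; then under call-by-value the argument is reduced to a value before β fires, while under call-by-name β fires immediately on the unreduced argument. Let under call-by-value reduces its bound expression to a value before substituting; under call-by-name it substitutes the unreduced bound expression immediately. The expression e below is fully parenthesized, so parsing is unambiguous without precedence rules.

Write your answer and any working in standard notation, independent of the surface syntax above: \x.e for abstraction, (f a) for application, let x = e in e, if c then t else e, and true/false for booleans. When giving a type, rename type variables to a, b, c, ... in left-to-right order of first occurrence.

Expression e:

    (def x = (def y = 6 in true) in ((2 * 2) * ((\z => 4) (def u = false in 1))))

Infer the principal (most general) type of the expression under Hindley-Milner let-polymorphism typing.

Trace:
let y : Int
let x : Bool
  unify Int ~ Int
  unify Int ~ Int
  unify Int ~ Int
\z._ : a -> Int
let u : Bool
  unify a -> Int ~ Int -> b
  unify a ~ Int
  unify Int ~ b
_ _ : Int
  unify Int ~ Int

Answer: Int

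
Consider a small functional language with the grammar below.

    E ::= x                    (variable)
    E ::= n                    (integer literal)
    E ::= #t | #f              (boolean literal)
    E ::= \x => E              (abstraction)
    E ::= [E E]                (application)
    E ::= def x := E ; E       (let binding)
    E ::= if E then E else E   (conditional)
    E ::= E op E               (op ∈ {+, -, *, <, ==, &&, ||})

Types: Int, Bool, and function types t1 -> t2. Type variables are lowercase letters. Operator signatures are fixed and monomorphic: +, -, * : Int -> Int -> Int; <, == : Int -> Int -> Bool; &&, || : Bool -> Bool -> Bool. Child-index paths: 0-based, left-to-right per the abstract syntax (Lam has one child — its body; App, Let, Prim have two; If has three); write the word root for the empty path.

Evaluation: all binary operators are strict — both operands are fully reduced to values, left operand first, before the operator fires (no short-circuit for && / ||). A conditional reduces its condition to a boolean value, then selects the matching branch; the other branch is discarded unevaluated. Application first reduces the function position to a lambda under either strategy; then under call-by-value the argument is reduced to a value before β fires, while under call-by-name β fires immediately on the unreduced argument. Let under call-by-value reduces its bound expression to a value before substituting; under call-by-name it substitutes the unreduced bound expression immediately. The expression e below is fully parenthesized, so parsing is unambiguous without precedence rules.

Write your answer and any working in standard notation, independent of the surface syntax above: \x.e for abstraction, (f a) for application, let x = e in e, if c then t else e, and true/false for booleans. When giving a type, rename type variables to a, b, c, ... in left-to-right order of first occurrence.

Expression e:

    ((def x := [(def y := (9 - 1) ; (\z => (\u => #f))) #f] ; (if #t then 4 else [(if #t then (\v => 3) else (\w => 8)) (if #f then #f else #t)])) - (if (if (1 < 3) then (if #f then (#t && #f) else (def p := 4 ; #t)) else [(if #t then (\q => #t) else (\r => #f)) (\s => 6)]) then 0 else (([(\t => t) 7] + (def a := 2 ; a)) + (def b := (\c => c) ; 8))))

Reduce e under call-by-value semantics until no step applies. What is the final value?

Answer: 4

Derivation:
step 0: ((let x = ((let y = (9 - 1) in (\z.(\u.false))) false) in (if true then 4 else ((if true then (\v.3) else (\w.8)) (if false then false else true)))) - (if (if (1 < 3) then (if false then (true && false) else (let p = 4 in true)) else ((if true then (\q.true) else (\r.false)) (\s.6))) then 0 else ((((\t.t) 7) + (let a = 2 in a)) + (let b = (\c.c) in 8))))
step 1: [delta@0.0.0.0] ((let x = ((let y = 8 in (\z.(\u.false))) false) in (if true then 4 else ((if true then (\v.3) else (\w.8)) (if false then false else true)))) - (if (if (1 < 3) then (if false then (true && false) else (let p = 4 in true)) else ((if true then (\q.true) else (\r.false)) (\s.6))) then 0 else ((((\t.t) 7) + (let a = 2 in a)) + (let b = (\c.c) in 8))))
step 2: [let@0.0.0] ((let x = ((\z.(\u.false)) false) in (if true then 4 else ((if true then (\v.3) else (\w.8)) (if false then false else true)))) - (if (if (1 < 3) then (if false then (true && false) else (let p = 4 in true)) else ((if true then (\q.true) else (\r.false)) (\s.6))) then 0 else ((((\t.t) 7) + (let a = 2 in a)) + (let b = (\c.c) in 8))))
step 3: [beta@0.0] ((let x = (\u.false) in (if true then 4 else ((if true then (\v.3) else (\w.8)) (if false then false else true)))) - (if (if (1 < 3) then (if false then (true && false) else (let p = 4 in true)) else ((if true then (\q.true) else (\r.false)) (\s.6))) then 0 else ((((\t.t) 7) + (let a = 2 in a)) + (let b = (\c.c) in 8))))
step 4: [let@0] ((if true then 4 else ((if true then (\v.3) else (\w.8)) (if false then false else true))) - (if (if (1 < 3) then (if false then (true && false) else (let p = 4 in true)) else ((if true then (\q.true) else (\r.false)) (\s.6))) then 0 else ((((\t.t) 7) + (let a = 2 in a)) + (let b = (\c.c) in 8))))
step 5: [if@0] (4 - (if (if (1 < 3) then (if false then (true && false) else (let p = 4 in true)) else ((if true then (\q.true) else (\r.false)) (\s.6))) then 0 else ((((\t.t) 7) + (let a = 2 in a)) + (let b = (\c.c) in 8))))
step 6: [delta@1.0.0] (4 - (if (if true then (if false then (true && false) else (let p = 4 in true)) else ((if true then (\q.true) else (\r.false)) (\s.6))) then 0 else ((((\t.t) 7) + (let a = 2 in a)) + (let b = (\c.c) in 8))))
step 7: [if@1.0] (4 - (if (if false then (true && false) else (let p = 4 in true)) then 0 else ((((\t.t) 7) + (let a = 2 in a)) + (let b = (\c.c) in 8))))
step 8: [if@1.0] (4 - (if (let p = 4 in true) then 0 else ((((\t.t) 7) + (let a = 2 in a)) + (let b = (\c.c) in 8))))
step 9: [let@1.0] (4 - (if true then 0 else ((((\t.t) 7) + (let a = 2 in a)) + (let b = (\c.c) in 8))))
step 10: [if@1] (4 - 0)
step 11: [delta@root] 4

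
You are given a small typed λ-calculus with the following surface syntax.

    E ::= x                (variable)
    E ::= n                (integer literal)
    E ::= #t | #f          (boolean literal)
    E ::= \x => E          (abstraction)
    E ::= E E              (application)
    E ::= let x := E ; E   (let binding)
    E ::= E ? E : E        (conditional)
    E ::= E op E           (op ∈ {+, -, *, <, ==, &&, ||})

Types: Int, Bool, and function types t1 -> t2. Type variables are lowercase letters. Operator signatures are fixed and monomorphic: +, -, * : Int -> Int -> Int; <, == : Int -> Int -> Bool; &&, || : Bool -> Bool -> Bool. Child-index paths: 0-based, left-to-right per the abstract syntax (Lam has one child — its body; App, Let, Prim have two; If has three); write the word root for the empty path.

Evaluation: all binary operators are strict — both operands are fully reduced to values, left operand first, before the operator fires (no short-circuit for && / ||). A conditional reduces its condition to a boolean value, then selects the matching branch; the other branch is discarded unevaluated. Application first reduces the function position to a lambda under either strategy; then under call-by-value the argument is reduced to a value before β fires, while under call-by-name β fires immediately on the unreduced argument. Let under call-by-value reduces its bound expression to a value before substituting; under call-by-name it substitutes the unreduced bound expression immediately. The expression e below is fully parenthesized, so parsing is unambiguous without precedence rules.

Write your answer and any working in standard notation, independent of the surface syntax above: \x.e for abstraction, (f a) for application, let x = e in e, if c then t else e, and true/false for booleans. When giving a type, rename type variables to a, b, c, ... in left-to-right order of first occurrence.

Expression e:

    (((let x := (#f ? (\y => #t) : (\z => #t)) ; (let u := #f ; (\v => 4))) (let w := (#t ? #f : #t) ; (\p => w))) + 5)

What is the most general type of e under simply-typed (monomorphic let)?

Working:
  unify Bool ~ Bool
\y._ : a -> Bool
\z._ : b -> Bool
  unify a -> Bool ~ b -> Bool
  unify a ~ b
  unify Bool ~ Bool
let x : b -> Bool
let u : Bool
\v._ : c -> Int
  unify Bool ~ Bool
  unify Bool ~ Bool
let w : Bool
w : Bool
\p._ : d -> Bool
  unify c -> Int ~ (d -> Bool) -> e
  unify c ~ d -> Bool
  unify Int ~ e
_ _ : Int
  unify Int ~ Int
  unify Int ~ Int

Answer: Int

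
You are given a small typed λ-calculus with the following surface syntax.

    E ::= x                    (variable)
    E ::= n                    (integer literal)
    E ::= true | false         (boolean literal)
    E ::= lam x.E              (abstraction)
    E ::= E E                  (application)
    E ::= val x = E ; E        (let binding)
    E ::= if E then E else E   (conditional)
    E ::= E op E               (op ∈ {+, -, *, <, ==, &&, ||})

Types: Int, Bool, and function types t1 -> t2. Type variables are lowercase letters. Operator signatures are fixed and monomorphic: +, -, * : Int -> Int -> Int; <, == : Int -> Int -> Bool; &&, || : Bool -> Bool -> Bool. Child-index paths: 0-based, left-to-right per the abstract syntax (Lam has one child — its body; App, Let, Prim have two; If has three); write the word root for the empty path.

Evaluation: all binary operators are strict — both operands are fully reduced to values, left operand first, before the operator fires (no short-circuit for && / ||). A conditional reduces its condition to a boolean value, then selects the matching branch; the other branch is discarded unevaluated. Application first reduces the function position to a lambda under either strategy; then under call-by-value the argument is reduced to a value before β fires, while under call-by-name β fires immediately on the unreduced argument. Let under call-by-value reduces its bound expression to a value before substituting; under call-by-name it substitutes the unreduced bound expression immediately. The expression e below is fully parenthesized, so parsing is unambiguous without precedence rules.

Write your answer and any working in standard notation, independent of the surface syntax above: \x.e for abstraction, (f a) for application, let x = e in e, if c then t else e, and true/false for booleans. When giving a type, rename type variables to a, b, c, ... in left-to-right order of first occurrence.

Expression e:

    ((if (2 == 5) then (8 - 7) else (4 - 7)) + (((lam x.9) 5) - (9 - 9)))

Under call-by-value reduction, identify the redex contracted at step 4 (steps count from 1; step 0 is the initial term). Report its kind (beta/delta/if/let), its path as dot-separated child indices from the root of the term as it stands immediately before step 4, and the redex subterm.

Answer: beta at 1.0 : ((\x.9) 5)

Trace:
step 0: ((if (2 == 5) then (8 - 7) else (4 - 7)) + (((\x.9) 5) - (9 - 9)))
step 1: [delta@0.0] ((if false then (8 - 7) else (4 - 7)) + (((\x.9) 5) - (9 - 9)))
step 2: [if@0] ((4 - 7) + (((\x.9) 5) - (9 - 9)))
step 3: [delta@0] (-3 + (((\x.9) 5) - (9 - 9)))
step 4: [beta@1.0] (-3 + (9 - (9 - 9)))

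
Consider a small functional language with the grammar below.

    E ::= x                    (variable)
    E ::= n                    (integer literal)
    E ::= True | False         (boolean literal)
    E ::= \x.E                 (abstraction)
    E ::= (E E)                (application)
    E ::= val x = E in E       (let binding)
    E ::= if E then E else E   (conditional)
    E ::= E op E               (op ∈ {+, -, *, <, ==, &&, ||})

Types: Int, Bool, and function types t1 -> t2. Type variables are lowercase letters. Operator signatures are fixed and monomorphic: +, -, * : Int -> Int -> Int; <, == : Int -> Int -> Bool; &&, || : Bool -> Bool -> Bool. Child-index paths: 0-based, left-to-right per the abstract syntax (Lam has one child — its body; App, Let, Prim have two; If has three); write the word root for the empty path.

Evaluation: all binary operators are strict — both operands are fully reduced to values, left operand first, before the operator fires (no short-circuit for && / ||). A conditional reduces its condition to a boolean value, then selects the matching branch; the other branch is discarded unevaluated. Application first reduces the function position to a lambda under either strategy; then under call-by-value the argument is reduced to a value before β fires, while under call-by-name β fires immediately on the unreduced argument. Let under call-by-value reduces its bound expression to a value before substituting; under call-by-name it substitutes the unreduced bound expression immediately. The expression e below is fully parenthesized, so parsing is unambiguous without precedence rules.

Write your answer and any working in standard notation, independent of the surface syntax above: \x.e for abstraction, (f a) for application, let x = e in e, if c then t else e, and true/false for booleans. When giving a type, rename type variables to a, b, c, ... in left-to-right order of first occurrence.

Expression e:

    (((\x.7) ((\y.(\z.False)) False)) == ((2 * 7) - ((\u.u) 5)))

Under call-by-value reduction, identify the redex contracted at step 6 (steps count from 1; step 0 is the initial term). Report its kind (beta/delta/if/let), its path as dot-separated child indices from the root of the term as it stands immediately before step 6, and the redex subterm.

Answer: delta at root : (7 == 9)

Trace:
step 0: (((\x.7) ((\y.(\z.false)) false)) == ((2 * 7) - ((\u.u) 5)))
step 1: [beta@0.1] (((\x.7) (\z.false)) == ((2 * 7) - ((\u.u) 5)))
step 2: [beta@0] (7 == ((2 * 7) - ((\u.u) 5)))
step 3: [delta@1.0] (7 == (14 - ((\u.u) 5)))
step 4: [beta@1.1] (7 == (14 - 5))
step 5: [delta@1] (7 == 9)
step 6: [delta@root] false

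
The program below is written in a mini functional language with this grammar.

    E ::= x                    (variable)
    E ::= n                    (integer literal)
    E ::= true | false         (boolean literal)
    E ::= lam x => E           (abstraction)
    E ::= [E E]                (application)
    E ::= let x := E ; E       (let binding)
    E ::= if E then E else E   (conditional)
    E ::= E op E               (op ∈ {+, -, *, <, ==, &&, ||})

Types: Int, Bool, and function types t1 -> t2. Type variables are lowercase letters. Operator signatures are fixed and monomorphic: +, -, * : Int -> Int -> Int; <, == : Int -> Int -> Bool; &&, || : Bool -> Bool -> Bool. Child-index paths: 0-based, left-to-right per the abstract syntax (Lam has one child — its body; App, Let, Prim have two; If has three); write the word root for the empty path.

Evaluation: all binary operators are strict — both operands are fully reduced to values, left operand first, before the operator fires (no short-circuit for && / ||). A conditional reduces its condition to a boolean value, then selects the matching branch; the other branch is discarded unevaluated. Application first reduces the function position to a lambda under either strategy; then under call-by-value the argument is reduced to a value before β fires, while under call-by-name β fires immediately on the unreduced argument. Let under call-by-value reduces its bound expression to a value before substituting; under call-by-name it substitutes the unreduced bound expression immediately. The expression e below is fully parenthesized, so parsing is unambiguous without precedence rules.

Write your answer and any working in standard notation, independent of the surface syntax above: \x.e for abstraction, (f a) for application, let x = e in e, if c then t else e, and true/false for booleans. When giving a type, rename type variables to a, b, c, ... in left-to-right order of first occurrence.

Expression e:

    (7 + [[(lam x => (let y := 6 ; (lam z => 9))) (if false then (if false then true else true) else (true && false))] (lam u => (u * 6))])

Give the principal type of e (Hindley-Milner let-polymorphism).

Answer: Int

Working:
  unify Int ~ Int
let y : Int
\z._ : b -> Int
\x._ : a -> b -> Int
  unify Bool ~ Bool
  unify Bool ~ Bool
  unify Bool ~ Bool
  unify Bool ~ Bool
  unify Bool ~ Bool
  unify Bool ~ Bool
  unify a -> b -> Int ~ Bool -> c
  unify a ~ Bool
  unify b -> Int ~ c
_ _ : b -> Int
u : d
  unify d ~ Int
  unify Int ~ Int
\u._ : Int -> Int
  unify b -> Int ~ (Int -> Int) -> e
  unify b ~ Int -> Int
  unify Int ~ e
_ _ : Int
  unify Int ~ Int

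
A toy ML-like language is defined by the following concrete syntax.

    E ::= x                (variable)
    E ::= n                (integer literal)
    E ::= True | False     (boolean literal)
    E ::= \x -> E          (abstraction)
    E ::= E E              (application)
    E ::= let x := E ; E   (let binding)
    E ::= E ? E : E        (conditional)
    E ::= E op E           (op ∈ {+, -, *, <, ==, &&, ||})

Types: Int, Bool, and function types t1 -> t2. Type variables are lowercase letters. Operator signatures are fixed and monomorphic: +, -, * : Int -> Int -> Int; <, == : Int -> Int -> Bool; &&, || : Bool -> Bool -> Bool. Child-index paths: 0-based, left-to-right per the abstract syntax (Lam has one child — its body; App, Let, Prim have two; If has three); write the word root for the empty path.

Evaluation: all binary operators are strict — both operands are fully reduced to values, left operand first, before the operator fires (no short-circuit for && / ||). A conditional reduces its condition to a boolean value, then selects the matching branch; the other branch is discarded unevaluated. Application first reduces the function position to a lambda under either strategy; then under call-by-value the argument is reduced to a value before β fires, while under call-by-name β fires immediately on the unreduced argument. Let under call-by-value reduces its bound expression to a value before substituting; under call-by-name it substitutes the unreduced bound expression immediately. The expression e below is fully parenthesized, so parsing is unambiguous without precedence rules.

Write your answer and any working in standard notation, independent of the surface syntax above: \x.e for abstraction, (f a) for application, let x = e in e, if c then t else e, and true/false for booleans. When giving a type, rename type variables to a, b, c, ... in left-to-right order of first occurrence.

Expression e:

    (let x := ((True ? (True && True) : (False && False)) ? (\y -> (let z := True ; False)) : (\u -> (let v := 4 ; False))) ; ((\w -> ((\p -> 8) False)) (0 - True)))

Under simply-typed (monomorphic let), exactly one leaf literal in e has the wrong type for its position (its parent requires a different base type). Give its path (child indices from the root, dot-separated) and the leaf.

Working:
  unify Bool ~ Bool
  unify Bool ~ Bool
  unify Bool ~ Bool
  unify Bool ~ Bool
  unify Bool ~ Bool
  unify Bool ~ Bool
  unify Bool ~ Bool
let z : Bool
\y._ : a -> Bool
let v : Int
\u._ : b -> Bool
  unify a -> Bool ~ b -> Bool
  unify a ~ b
  unify Bool ~ Bool
let x : b -> Bool
\p._ : d -> Int
  unify d -> Int ~ Bool -> e
  unify d ~ Bool
  unify Int ~ e
_ _ : Int
\w._ : c -> Int
  unify Int ~ Int
  unify Bool ~ Int
  FAIL: mismatch Bool ~ Int

Answer: 1.1.1 : true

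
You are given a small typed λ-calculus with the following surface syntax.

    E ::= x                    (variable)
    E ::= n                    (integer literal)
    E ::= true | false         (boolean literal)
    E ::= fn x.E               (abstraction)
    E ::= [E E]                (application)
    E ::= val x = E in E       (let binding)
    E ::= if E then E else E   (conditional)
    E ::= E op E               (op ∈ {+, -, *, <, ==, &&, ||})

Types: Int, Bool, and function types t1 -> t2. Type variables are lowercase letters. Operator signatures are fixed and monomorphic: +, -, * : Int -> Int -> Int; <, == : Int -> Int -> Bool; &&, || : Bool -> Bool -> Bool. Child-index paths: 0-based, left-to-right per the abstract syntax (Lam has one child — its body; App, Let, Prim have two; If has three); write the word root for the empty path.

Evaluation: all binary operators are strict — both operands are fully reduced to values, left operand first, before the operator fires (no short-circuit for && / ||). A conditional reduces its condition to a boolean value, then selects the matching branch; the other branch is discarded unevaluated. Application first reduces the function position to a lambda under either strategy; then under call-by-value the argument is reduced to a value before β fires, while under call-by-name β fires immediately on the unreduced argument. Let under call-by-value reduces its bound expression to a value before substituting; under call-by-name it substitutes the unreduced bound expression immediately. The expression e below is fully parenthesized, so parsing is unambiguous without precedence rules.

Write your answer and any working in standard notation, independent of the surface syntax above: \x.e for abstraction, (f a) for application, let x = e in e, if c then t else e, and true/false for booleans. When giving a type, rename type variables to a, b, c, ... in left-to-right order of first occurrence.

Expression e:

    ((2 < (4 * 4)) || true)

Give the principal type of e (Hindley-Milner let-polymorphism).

Trace:
  unify Int ~ Int
  unify Int ~ Int
  unify Int ~ Int
  unify Int ~ Int
  unify Bool ~ Bool
  unify Bool ~ Bool

Answer: Bool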